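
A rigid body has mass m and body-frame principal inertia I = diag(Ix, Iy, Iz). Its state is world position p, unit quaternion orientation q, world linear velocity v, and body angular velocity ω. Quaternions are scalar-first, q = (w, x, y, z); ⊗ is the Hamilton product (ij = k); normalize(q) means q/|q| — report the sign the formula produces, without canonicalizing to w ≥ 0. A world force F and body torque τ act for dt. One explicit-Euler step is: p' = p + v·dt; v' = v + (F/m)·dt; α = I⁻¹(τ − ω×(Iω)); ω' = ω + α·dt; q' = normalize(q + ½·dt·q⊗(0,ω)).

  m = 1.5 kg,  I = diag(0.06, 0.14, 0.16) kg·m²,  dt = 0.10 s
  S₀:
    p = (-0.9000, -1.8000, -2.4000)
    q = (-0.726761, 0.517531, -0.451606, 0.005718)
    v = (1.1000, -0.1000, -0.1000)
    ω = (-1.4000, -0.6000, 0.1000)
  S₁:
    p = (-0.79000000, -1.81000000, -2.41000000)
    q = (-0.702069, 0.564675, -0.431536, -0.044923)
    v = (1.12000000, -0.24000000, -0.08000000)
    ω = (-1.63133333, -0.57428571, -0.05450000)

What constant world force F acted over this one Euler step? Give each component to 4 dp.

Δv = v₁−v₀ = (0.02000000, -0.14000000, 0.02000000)
m·(v₁−v₀)/dt = (0.3000, -2.1000, 0.3000)

F = (0.3000, -2.1000, 0.3000)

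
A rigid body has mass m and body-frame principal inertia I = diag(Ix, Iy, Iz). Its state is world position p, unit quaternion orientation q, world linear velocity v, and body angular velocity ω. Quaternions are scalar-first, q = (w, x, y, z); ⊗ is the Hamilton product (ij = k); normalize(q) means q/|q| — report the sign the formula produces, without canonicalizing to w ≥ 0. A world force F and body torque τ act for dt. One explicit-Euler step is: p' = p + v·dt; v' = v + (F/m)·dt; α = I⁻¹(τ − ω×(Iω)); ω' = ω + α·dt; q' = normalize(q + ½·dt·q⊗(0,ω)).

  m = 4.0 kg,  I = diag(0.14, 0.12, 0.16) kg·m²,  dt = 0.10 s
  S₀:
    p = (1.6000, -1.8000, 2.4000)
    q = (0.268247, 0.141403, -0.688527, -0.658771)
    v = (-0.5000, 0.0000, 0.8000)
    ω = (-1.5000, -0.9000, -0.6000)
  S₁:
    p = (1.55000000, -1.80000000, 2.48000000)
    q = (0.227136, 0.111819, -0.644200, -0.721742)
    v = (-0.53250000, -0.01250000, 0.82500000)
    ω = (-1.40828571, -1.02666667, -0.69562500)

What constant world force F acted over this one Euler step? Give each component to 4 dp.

F = (-1.3000, -0.5000, 1.0000)

velocity change Δv = (-0.03250000, -0.01250000, 0.02500000)
m·(v₁−v₀)/dt = (-1.3000, -0.5000, 1.0000)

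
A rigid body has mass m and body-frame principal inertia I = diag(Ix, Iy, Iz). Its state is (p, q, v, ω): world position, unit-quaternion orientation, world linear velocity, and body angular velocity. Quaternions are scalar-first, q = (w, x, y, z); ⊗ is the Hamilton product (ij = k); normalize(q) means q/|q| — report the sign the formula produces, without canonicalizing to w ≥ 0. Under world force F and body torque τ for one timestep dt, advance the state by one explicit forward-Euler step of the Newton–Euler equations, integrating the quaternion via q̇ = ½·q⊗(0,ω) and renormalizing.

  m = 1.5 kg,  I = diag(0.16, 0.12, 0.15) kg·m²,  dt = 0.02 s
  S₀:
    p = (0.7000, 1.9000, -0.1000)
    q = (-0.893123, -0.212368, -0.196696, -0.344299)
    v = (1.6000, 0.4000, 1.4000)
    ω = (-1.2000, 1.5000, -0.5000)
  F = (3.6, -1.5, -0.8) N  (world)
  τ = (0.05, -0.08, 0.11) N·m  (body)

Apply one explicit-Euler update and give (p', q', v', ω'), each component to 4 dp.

p' = (0.7320, 1.9080, -0.0720)
q' = (-0.8943, -0.1955, -0.2070, -0.3453)
v' = (1.6480, 0.3800, 1.3893)
ω' = (-1.1909, 1.4857, -0.4949)

precession coupling ω×(Iω) = (-0.0225, 0.0060, 0.0720)
angular accel α = (0.4531, -0.7167, 0.2533)
ω' = ω + α·dt = (-1.1909, 1.4857, -0.4949)
2q̇ = q⊗(0,ω) = (-0.1319471, 1.6865441, -1.0327097, -0.1080257)
updated quaternion q' = (-0.8943, -0.1955, -0.2070, -0.3453)
new position p' = (0.7320, 1.9080, -0.0720)
v + (F/m)dt = (1.6480, 0.3800, 1.3893)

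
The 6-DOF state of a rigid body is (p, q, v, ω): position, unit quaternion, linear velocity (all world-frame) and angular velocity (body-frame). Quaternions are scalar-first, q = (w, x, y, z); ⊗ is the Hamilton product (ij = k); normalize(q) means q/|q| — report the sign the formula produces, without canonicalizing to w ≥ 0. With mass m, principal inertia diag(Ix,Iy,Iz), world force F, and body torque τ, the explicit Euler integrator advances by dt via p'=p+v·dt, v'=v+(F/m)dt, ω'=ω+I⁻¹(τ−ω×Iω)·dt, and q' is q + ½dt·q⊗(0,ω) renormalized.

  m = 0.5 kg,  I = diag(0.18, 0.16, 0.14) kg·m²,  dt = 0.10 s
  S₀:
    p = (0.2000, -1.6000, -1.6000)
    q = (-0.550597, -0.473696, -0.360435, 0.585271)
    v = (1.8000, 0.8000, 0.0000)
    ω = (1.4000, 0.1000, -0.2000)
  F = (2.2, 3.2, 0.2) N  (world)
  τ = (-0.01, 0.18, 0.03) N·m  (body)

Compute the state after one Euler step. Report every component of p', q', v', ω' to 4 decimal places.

p' = (0.3800, -1.5200, -1.6000)
q' = (-0.5085, -0.5103, -0.3261, 0.6121)
v' = (2.2400, 1.4400, 0.0400)
ω' = (1.3942, 0.2195, -0.1766)

ω×(Iω) gyroscopic = (0.0004, -0.0112, -0.0028)
(τ − ω×Iω)/I = (-0.0578, 1.1950, 0.2343)
ω' = ω + α·dt = (1.3942, 0.2195, -0.1766)
q⊗(0,ω) = (0.8162721, -0.7572759, 0.6695805, 0.5673588)
q + ½dt·q⊗(0,ω), renormalized = (-0.5085, -0.5103, -0.3261, 0.6121)
new position p' = (0.3800, -1.5200, -1.6000)
v + (F/m)dt = (2.2400, 1.4400, 0.0400)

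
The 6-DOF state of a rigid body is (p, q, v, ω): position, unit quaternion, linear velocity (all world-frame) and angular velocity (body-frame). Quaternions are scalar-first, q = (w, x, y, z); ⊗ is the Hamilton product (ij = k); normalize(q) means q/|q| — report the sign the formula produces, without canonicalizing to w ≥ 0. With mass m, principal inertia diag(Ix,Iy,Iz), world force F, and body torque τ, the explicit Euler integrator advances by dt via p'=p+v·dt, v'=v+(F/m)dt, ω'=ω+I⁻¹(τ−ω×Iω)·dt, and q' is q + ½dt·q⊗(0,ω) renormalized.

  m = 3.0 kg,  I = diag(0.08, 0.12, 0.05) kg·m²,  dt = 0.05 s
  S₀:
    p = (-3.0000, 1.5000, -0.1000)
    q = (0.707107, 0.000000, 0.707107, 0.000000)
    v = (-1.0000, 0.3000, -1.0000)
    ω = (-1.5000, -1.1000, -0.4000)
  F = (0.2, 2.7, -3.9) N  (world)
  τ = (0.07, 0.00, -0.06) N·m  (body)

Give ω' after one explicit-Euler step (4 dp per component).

precession coupling ω×(Iω) = (-0.0308, 0.0180, 0.0660)
(τ − ω×Iω)/I = (1.2600, -0.1500, -2.5200)
ω' = ω + α·dt = (-1.4370, -1.1075, -0.5260)

ω' = (-1.4370, -1.1075, -0.5260)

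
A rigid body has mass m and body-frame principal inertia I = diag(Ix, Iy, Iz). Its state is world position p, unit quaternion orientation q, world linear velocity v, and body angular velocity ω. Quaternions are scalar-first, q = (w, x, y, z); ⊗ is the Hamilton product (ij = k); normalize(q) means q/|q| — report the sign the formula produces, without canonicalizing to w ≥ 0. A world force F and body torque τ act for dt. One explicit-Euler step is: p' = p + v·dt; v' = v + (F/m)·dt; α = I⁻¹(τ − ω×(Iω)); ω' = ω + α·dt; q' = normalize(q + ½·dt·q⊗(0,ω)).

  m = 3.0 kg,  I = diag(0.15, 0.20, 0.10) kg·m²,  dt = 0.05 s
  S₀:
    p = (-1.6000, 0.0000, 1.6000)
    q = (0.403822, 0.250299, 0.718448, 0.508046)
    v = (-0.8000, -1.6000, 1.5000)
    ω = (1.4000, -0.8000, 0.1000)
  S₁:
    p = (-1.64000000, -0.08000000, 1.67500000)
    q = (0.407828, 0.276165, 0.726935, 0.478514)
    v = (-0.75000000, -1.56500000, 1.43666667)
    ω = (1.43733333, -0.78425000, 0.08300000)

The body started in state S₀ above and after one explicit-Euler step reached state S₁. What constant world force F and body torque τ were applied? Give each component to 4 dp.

rate change Δω = (0.03733333, 0.01575000, -0.01700000)
precession coupling = (0.0080, 0.0070, -0.0560)
applied torque τ = (0.1200, 0.0700, -0.0900)
v₁ − v₀ = (0.05000000, 0.03500000, -0.06333333)
applied force F = (3.0000, 2.1000, -3.8000)

F = (3.0000, 2.1000, -3.8000)
τ = (0.1200, 0.0700, -0.0900)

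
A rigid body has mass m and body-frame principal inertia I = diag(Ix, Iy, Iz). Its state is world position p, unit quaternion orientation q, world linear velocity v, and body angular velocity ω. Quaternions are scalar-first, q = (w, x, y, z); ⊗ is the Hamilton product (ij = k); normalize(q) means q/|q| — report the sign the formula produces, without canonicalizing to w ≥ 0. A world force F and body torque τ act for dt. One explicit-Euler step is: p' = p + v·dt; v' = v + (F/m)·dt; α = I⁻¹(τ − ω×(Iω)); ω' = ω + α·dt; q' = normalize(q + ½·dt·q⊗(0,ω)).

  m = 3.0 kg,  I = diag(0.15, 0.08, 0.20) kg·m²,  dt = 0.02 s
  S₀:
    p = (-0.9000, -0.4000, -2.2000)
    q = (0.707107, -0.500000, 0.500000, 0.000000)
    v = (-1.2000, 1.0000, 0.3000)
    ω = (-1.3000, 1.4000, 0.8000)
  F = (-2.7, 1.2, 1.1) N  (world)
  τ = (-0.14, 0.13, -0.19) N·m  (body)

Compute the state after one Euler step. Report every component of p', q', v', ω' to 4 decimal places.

p' = (-0.9240, -0.3800, -2.1940)
q' = (0.6935, -0.5051, 0.5138, 0.0052)
v' = (-1.2180, 1.0080, 0.3073)
ω' = (-1.3366, 1.4195, 0.7683)

linear accel F/m = (-0.9000, 0.4000, 0.3667)
p' = p + v·dt = (-0.9240, -0.3800, -2.1940)
v + (F/m)dt = (-1.2180, 1.0080, 0.3073)
ω×(Iω) gyroscopic = (0.1344, 0.0520, 0.1274)
α = I⁻¹(τ − ω×Iω) = (-1.8293, 0.9750, -1.5870)
ω + α·dt = (-1.3366, 1.4195, 0.7683)
2q̇ = q⊗(0,ω) = (-1.3500000, -0.5192391, 1.3899498, 0.5156856)
q' = normalize(q + ½dt·q⊗(0,ω)) = (0.6935, -0.5051, 0.5138, 0.0052)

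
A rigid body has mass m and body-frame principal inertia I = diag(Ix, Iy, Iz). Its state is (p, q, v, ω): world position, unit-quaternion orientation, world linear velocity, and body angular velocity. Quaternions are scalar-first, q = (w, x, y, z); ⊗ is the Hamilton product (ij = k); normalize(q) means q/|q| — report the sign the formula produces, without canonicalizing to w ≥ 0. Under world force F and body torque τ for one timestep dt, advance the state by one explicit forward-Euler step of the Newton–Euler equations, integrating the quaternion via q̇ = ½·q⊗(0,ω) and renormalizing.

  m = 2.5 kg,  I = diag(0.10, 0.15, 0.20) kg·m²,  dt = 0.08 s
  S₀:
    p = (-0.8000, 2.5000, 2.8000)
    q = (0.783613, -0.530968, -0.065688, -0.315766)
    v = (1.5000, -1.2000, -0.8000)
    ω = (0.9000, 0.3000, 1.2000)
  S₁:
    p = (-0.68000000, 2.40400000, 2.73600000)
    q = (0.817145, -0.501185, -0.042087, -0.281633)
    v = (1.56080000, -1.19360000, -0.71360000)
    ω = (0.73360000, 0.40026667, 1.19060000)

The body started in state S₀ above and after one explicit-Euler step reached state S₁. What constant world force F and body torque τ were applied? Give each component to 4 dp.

rate change Δω = (-0.16640000, 0.10026667, -0.00940000)
applied torque τ = (-0.1900, 0.0800, -0.0100)
v₁ − v₀ = (0.06080000, 0.00640000, 0.08640000)
F = m·Δv/dt = (1.9000, 0.2000, 2.7000)

F = (1.9000, 0.2000, 2.7000)
τ = (-0.1900, 0.0800, -0.0100)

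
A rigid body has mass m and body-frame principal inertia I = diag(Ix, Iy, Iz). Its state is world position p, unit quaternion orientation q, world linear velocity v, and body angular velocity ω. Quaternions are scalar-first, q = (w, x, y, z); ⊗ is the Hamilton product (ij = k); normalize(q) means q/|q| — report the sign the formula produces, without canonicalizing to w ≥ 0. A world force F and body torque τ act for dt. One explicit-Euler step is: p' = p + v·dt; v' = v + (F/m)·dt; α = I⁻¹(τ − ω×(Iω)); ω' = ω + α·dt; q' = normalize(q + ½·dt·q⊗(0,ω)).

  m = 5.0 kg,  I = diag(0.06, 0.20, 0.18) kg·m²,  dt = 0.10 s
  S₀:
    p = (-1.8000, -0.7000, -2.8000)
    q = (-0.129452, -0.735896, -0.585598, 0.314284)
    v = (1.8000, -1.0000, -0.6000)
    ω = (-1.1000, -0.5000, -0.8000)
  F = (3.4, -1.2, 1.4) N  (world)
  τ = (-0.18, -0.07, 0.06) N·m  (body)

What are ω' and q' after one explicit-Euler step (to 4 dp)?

precession coupling ω×(Iω) = (-0.0080, -0.1056, 0.0770)
angular accel α = (-2.8667, 0.1780, -0.0944)
ω' = ω + α·dt = (-1.3867, -0.4822, -0.8094)
q⊗(0,ω) = (-0.8508574, 0.7680176, -0.8697032, -0.1726482)
q' = normalize(q + ½dt·q⊗(0,ω)) = (-0.1715, -0.6957, -0.6274, 0.3049)

ω' = (-1.3867, -0.4822, -0.8094)
q' = (-0.1715, -0.6957, -0.6274, 0.3049)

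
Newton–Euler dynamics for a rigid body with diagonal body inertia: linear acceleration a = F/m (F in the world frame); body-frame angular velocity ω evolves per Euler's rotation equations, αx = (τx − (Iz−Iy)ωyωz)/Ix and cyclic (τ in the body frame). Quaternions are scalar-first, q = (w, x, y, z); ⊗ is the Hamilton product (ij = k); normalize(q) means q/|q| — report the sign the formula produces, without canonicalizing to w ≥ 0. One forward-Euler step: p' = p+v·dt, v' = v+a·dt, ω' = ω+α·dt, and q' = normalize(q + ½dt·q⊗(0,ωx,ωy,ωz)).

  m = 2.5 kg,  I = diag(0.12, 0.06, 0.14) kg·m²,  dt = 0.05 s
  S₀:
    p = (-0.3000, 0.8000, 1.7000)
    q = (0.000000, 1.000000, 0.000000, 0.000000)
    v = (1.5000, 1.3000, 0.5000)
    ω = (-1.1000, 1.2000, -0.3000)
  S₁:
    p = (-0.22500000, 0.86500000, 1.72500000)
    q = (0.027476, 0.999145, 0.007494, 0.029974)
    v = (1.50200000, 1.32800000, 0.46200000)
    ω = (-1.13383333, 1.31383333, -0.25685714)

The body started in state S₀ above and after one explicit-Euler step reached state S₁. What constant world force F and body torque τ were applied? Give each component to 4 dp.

v₁ − v₀ = (0.00200000, 0.02800000, -0.03800000)
applied force F = (0.1000, 1.4000, -1.9000)
ω₁ − ω₀ = (-0.03383333, 0.11383333, 0.04314286)
ω₀×(Iω₀) = (-0.0288, -0.0066, 0.0792)
I·α + gyro = (-0.1100, 0.1300, 0.2000)

F = (0.1000, 1.4000, -1.9000)
τ = (-0.1100, 0.1300, 0.2000)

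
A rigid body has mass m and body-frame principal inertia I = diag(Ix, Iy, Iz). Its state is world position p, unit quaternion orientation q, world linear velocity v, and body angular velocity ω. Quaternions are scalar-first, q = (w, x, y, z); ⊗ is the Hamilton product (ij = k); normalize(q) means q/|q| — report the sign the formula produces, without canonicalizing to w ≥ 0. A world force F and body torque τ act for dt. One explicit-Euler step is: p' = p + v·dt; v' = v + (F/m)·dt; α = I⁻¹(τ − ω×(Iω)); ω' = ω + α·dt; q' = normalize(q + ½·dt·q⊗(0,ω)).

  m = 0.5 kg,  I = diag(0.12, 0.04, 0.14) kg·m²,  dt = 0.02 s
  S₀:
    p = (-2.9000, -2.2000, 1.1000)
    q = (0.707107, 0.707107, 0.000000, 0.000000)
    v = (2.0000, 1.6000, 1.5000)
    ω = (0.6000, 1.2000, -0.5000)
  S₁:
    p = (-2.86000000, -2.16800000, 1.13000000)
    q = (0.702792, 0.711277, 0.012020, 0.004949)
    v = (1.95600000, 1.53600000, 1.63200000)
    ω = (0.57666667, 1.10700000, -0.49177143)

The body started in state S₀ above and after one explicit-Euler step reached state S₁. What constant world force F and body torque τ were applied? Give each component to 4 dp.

v₁ − v₀ = (-0.04400000, -0.06400000, 0.13200000)
applied force F = (-1.1000, -1.6000, 3.3000)
ω₁ − ω₀ = (-0.02333333, -0.09300000, 0.00822857)
ω₀×(Iω₀) = (-0.0600, 0.0060, -0.0576)
applied torque τ = (-0.2000, -0.1800, 0.0000)

F = (-1.1000, -1.6000, 3.3000)
τ = (-0.2000, -0.1800, 0.0000)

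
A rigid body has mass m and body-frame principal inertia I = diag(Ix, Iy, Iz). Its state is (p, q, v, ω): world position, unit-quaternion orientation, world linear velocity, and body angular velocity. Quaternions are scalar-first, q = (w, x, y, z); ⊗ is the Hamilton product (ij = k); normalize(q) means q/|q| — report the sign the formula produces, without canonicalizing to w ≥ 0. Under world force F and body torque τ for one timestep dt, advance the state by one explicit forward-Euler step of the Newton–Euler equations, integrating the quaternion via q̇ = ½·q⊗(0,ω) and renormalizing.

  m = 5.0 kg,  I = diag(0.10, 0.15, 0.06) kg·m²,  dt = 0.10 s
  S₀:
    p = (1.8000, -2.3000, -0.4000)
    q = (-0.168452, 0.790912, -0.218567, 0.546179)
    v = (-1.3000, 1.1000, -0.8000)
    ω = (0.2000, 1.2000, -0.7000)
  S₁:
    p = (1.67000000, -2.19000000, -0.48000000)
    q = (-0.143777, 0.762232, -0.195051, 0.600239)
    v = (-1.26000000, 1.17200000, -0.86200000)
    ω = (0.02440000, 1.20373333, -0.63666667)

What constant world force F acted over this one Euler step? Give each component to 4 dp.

Δv = v₁−v₀ = (0.04000000, 0.07200000, -0.06200000)
F = m·Δv/dt = (2.0000, 3.6000, -3.1000)

F = (2.0000, 3.6000, -3.1000)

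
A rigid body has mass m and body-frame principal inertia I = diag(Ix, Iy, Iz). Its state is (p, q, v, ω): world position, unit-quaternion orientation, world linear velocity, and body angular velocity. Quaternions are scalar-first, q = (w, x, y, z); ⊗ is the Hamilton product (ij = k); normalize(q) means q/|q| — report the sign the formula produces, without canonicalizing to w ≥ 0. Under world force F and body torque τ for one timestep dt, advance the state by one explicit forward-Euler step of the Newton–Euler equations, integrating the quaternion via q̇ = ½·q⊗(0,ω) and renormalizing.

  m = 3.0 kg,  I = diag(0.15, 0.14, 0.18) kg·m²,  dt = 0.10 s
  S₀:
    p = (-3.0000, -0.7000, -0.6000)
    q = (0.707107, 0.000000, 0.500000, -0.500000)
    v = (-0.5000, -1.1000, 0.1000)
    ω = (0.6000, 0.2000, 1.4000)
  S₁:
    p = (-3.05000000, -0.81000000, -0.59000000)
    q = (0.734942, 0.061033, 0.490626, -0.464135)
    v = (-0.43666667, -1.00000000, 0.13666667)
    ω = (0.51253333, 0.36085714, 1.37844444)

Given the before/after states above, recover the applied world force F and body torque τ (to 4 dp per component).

velocity change Δv = (0.06333333, 0.10000000, 0.03666667)
F = m·Δv/dt = (1.9000, 3.0000, 1.1000)
ω₁ − ω₀ = (-0.08746667, 0.16085714, -0.02155556)
precession coupling = (0.0112, -0.0252, -0.0012)
applied torque τ = (-0.1200, 0.2000, -0.0400)

F = (1.9000, 3.0000, 1.1000)
τ = (-0.1200, 0.2000, -0.0400)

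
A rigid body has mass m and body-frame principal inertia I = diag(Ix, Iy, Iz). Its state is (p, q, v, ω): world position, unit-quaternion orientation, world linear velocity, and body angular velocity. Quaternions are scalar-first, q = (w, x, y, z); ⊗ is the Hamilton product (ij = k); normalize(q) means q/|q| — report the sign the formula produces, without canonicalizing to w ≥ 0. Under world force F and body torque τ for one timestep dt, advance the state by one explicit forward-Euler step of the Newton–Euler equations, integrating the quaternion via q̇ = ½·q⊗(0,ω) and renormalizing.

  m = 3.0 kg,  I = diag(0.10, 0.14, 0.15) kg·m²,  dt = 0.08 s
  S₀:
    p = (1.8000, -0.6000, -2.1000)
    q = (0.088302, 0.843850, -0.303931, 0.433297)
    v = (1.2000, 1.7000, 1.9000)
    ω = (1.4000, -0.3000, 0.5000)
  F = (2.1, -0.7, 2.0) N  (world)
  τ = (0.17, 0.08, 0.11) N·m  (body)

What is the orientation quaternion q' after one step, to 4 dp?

q⊗(0,ω) = (-1.4892178, 0.1016464, 0.1582002, 0.2164994)
q' = normalize(q + ½dt·q⊗(0,ω)) = (0.0287, 0.8464, -0.2971, 0.4411)

q' = (0.0287, 0.8464, -0.2971, 0.4411)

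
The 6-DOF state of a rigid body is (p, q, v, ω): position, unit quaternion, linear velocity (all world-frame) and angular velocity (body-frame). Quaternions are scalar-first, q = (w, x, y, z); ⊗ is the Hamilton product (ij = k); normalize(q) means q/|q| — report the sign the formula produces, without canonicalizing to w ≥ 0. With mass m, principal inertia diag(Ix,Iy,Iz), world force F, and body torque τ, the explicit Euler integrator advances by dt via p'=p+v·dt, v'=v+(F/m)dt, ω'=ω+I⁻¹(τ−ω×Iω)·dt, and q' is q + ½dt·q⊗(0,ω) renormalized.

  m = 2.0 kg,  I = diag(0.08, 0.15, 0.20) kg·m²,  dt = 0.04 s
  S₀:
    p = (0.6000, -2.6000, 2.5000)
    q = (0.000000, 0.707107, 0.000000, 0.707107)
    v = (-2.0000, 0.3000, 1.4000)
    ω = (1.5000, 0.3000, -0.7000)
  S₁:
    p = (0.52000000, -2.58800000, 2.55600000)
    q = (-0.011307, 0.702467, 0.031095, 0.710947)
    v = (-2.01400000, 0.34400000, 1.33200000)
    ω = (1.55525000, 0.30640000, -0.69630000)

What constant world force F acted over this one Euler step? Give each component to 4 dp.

F = (-0.7000, 2.2000, -3.4000)

Δv = v₁−v₀ = (-0.01400000, 0.04400000, -0.06800000)
m·(v₁−v₀)/dt = (-0.7000, 2.2000, -3.4000)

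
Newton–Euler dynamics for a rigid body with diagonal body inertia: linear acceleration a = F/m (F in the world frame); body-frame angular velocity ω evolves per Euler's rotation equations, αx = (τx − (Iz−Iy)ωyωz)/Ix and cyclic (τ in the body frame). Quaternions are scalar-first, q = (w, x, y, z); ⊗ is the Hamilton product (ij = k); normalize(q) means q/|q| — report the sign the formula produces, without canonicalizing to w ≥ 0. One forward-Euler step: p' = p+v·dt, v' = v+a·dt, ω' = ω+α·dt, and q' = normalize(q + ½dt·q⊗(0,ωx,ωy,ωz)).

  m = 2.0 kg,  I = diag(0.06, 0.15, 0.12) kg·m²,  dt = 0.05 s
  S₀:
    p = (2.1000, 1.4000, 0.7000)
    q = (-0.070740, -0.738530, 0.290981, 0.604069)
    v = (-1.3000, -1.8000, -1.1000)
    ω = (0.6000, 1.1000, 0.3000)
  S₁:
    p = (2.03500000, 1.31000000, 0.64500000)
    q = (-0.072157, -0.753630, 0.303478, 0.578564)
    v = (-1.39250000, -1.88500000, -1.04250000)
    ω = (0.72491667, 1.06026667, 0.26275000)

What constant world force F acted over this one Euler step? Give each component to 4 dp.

F = (-3.7000, -3.4000, 2.3000)

velocity change Δv = (-0.09250000, -0.08500000, 0.05750000)
F = m·Δv/dt = (-3.7000, -3.4000, 2.3000)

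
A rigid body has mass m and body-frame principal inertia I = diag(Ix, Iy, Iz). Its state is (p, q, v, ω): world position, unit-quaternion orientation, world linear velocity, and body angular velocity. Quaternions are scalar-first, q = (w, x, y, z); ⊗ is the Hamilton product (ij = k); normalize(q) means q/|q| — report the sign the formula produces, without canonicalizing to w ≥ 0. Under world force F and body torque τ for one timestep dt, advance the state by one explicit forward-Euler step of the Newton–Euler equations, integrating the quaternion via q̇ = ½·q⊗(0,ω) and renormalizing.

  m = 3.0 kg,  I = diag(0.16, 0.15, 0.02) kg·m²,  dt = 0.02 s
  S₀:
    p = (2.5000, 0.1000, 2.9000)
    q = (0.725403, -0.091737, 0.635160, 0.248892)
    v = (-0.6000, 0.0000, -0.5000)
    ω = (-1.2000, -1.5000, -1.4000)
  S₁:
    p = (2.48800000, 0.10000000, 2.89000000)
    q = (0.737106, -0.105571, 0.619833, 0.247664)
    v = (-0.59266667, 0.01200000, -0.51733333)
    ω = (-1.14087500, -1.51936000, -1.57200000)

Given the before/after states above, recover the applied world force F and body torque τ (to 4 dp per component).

F = (1.1000, 1.8000, -2.6000)
τ = (0.2000, 0.0900, -0.1900)

velocity change Δv = (0.00733333, 0.01200000, -0.01733333)
F = m·Δv/dt = (1.1000, 1.8000, -2.6000)
Δω = ω₁−ω₀ = (0.05912500, -0.01936000, -0.17200000)
gyro term ω₀×Iω₀ = (-0.2730, 0.2352, -0.0180)
applied torque τ = (0.2000, 0.0900, -0.1900)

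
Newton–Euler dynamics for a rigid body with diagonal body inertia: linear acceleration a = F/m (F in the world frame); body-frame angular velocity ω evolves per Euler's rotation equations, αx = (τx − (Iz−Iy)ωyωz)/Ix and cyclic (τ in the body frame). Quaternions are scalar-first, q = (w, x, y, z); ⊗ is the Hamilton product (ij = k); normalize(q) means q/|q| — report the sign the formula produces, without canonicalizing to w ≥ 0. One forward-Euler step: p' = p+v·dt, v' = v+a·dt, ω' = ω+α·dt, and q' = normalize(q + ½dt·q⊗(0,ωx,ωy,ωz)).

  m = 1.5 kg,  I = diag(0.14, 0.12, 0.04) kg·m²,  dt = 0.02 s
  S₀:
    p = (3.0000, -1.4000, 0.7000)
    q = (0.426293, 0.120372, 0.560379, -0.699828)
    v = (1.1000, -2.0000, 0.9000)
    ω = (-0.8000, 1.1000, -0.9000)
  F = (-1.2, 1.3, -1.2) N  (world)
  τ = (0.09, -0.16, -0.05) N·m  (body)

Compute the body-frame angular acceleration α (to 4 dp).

ω×(Iω) gyroscopic = (0.0792, 0.0720, 0.0176)
(τ − ω×Iω)/I = (0.0771, -1.9333, -1.6900)

α = (0.0771, -1.9333, -1.6900)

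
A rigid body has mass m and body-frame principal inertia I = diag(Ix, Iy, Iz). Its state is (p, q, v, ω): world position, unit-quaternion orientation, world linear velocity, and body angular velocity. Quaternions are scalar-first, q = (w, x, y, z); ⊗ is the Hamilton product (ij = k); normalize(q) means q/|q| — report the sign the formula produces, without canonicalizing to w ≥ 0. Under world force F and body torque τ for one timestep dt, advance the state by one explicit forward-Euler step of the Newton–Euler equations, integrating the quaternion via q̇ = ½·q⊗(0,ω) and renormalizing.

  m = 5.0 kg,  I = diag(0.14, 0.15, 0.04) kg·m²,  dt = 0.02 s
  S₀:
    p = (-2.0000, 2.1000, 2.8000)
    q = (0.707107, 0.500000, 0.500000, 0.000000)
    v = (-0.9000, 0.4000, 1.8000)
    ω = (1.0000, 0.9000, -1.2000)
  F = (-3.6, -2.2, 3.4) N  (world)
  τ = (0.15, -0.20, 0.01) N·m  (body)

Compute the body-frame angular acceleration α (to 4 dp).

α = (0.2229, -0.5333, 0.0250)

ω×(Iω) gyroscopic = (0.1188, -0.1200, 0.0090)
(τ − ω×Iω)/I = (0.2229, -0.5333, 0.0250)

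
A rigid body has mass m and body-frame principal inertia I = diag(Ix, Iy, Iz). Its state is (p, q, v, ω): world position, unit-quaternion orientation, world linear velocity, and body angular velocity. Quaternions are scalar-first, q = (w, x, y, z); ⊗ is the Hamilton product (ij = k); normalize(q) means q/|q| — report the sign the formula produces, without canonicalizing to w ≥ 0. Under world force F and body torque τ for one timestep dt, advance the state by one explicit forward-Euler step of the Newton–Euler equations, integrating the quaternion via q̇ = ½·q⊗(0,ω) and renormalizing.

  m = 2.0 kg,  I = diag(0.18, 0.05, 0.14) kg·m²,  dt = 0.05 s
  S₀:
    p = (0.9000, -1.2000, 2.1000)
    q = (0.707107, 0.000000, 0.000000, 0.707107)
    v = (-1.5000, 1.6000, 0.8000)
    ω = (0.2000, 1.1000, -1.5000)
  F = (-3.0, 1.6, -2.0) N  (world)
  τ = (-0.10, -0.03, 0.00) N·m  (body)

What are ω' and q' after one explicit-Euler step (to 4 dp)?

ω' = (0.2135, 1.0820, -1.4898)
q' = (0.7328, -0.0159, 0.0230, 0.6798)

(τ − ω×Iω)/I = (0.2694, -0.3600, 0.2043)
new body rate ω' = (0.2135, 1.0820, -1.4898)
Hamilton product q⊗(0,ω) = (1.0606605, -0.6363963, 0.9192391, -1.0606605)
q' = normalize(q + ½dt·q⊗(0,ω)) = (0.7328, -0.0159, 0.0230, 0.6798)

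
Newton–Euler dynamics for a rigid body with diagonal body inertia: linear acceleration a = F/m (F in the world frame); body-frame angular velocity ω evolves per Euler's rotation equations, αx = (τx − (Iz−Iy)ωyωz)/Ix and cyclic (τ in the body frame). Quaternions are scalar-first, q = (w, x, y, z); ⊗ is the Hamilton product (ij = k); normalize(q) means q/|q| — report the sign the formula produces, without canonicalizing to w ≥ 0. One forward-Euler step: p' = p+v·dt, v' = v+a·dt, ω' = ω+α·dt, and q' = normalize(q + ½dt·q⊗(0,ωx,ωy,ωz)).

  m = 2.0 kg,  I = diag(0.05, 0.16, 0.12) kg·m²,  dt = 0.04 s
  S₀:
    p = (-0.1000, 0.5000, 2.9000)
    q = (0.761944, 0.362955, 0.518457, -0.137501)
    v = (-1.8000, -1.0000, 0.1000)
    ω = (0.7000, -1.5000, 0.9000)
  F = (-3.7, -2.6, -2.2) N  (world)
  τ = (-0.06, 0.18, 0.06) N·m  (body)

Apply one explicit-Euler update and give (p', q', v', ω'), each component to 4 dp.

new position p' = (-0.1720, 0.4600, 2.9040)
v' = v + a·dt = (-1.8740, -1.0520, 0.0560)
precession coupling ω×(Iω) = (0.0540, -0.0441, -0.1155)
angular accel α = (-2.2800, 1.4006, 1.4625)
new body rate ω' = (0.6088, -1.4440, 0.9585)
Hamilton product q⊗(0,ω) = (0.6473679, 0.7937206, -1.5658262, -0.2216028)
q' = normalize(q + ½dt·q⊗(0,ω)) = (0.7743, 0.3786, 0.4868, -0.1418)

p' = (-0.1720, 0.4600, 2.9040)
q' = (0.7743, 0.3786, 0.4868, -0.1418)
v' = (-1.8740, -1.0520, 0.0560)
ω' = (0.6088, -1.4440, 0.9585)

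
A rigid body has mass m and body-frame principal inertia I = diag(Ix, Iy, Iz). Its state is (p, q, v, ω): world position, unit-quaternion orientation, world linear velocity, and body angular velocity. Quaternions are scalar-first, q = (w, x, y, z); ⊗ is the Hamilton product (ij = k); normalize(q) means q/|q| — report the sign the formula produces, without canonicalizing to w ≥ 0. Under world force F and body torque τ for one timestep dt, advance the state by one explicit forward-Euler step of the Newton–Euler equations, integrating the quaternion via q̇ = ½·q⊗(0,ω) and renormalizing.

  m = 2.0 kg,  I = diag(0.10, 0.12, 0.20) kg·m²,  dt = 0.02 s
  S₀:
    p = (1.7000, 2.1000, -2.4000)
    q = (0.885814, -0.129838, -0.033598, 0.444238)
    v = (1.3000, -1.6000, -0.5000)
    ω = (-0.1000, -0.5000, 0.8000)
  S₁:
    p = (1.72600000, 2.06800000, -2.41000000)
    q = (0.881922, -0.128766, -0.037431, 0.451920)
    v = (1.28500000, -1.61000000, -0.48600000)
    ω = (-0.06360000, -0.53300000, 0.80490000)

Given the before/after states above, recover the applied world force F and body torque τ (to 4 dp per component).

F = (-1.5000, -1.0000, 1.4000)
τ = (0.1500, -0.1900, 0.0500)

v₁ − v₀ = (-0.01500000, -0.01000000, 0.01400000)
F = m·Δv/dt = (-1.5000, -1.0000, 1.4000)
Δω = ω₁−ω₀ = (0.03640000, -0.03300000, 0.00490000)
gyro term ω₀×Iω₀ = (-0.0320, 0.0080, 0.0010)
applied torque τ = (0.1500, -0.1900, 0.0500)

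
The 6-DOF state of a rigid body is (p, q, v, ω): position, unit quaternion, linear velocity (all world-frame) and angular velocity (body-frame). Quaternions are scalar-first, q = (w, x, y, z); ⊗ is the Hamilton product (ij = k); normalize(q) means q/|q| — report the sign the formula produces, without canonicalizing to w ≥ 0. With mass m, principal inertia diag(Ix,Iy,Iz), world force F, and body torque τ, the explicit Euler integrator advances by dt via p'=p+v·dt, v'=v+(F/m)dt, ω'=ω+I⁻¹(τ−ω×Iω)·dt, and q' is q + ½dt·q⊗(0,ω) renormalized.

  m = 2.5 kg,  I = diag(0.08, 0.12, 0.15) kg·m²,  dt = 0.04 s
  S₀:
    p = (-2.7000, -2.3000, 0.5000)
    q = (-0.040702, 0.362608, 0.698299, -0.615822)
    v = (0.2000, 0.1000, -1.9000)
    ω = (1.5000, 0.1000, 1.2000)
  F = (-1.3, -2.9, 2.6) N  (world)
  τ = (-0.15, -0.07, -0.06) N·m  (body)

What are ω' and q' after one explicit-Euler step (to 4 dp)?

angular accel α = (-1.9200, 0.4667, -0.4400)
ω + α·dt = (1.4232, 0.1187, 1.1824)
q⊗(0,ω) = (0.1252445, 0.8384880, -1.3629328, -1.0600301)
q + ½dt·q⊗(0,ω), renormalized = (-0.0382, 0.3791, 0.6705, -0.6366)

ω' = (1.4232, 0.1187, 1.1824)
q' = (-0.0382, 0.3791, 0.6705, -0.6366)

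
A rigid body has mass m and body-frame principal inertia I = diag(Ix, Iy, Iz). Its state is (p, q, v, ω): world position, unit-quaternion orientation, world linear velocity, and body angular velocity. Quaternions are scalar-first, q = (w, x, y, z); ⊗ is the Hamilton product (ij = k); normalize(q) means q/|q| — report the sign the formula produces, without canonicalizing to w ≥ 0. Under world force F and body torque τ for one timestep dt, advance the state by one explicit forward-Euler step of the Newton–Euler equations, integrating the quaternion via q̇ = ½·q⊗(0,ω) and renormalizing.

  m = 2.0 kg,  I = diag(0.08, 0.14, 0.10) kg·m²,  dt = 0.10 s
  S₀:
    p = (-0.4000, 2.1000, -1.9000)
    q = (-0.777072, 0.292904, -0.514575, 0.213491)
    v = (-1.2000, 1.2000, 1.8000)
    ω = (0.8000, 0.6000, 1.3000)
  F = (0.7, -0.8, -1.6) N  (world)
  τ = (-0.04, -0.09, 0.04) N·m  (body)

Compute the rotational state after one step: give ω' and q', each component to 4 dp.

ω' = (0.7890, 0.5506, 1.3112)
q' = (-0.7846, 0.2212, -0.5466, 0.1917)

precession coupling ω×(Iω) = (-0.0312, -0.0208, 0.0288)
α = I⁻¹(τ − ω×Iω) = (-0.1100, -0.4943, 0.1120)
new body rate ω' = (0.7890, 0.5506, 1.3112)
2q̇ = q⊗(0,ω) = (-0.2031165, -1.4186997, -0.6762256, -0.4227912)
q + ½dt·q⊗(0,ω), renormalized = (-0.7846, 0.2212, -0.5466, 0.1917)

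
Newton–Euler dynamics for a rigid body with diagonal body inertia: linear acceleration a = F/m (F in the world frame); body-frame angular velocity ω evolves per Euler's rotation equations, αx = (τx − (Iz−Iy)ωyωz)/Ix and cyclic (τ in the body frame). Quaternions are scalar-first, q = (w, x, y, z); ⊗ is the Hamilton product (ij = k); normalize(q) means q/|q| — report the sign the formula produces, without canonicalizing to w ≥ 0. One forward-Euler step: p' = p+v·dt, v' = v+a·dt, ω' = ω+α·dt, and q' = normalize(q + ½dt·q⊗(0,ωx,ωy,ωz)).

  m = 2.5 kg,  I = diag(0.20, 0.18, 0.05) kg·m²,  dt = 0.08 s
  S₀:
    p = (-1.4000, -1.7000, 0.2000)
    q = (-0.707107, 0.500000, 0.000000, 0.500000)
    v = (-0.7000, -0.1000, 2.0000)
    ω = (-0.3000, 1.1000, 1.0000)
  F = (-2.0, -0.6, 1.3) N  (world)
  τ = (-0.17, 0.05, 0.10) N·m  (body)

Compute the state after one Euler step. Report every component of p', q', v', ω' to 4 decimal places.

p' = (-1.4560, -1.7080, 0.3600)
q' = (-0.7198, 0.4856, -0.0570, 0.4928)
v' = (-0.7640, -0.1192, 2.0416)
ω' = (-0.3108, 1.1422, 1.1494)

(τ − ω×Iω)/I = (-0.1350, 0.5278, 1.8680)
ω' = ω + α·dt = (-0.3108, 1.1422, 1.1494)
Hamilton product q⊗(0,ω) = (-0.3500000, -0.3378679, -1.4278177, -0.1571070)
q' = normalize(q + ½dt·q⊗(0,ω)) = (-0.7198, 0.4856, -0.0570, 0.4928)
linear accel F/m = (-0.8000, -0.2400, 0.5200)
p' = p + v·dt = (-1.4560, -1.7080, 0.3600)
v' = v + a·dt = (-0.7640, -0.1192, 2.0416)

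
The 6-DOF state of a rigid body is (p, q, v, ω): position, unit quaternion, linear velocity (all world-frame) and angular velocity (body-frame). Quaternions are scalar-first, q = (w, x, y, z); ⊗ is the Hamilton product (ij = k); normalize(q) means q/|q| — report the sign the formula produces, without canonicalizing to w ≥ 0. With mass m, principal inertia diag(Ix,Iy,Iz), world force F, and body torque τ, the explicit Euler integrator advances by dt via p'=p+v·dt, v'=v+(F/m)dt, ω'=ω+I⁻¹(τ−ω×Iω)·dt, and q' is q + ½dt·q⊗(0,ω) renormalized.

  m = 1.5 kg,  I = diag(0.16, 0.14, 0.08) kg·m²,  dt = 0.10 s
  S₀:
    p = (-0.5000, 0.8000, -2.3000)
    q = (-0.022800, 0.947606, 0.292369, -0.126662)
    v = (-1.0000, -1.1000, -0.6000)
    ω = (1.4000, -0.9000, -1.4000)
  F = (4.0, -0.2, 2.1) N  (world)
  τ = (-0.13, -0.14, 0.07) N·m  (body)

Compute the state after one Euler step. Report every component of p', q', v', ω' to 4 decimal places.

p' = (-0.6000, 0.6900, -2.3600)
q' = (-0.0843, 0.9145, 0.3488, -0.1871)
v' = (-0.7333, -1.1133, -0.4600)
ω' = (1.3660, -0.8880, -1.3440)

linear accel F/m = (2.6667, -0.1333, 1.4000)
p + v·dt = (-0.6000, 0.6900, -2.3600)
v + (F/m)dt = (-0.7333, -1.1133, -0.4600)
ω×(Iω) gyroscopic = (-0.0756, -0.1568, 0.0252)
(τ − ω×Iω)/I = (-0.3400, 0.1200, 0.5600)
ω + α·dt = (1.3660, -0.8880, -1.3440)
q⊗(0,ω) = (-1.2408431, -0.5552324, 1.1698416, -1.2302420)
q' = normalize(q + ½dt·q⊗(0,ω)) = (-0.0843, 0.9145, 0.3488, -0.1871)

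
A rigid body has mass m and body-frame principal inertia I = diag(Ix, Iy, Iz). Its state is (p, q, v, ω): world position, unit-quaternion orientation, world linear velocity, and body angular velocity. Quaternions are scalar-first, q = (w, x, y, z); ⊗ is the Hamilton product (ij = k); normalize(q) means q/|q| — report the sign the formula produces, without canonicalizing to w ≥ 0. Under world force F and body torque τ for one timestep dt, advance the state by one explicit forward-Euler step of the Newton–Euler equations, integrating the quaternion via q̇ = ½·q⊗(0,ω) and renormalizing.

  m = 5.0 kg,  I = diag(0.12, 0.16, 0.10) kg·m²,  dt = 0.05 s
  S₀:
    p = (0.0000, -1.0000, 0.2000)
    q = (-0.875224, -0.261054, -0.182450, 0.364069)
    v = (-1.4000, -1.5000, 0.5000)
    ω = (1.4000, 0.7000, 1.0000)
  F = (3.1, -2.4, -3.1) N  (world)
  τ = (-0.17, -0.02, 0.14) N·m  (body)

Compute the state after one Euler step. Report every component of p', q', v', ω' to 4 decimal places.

p' = (-0.0700, -1.0750, 0.2250)
q' = (-0.8711, -0.3023, -0.1783, 0.3436)
v' = (-1.3690, -1.5240, 0.4690)
ω' = (1.3467, 0.6850, 1.0504)

(τ − ω×Iω)/I = (-1.0667, -0.3000, 1.0080)
ω + α·dt = (1.3467, 0.6850, 1.0504)
2q̇ = q⊗(0,ω) = (0.1291216, -1.6626119, 0.1580938, -0.8025318)
q' = normalize(q + ½dt·q⊗(0,ω)) = (-0.8711, -0.3023, -0.1783, 0.3436)
p + v·dt = (-0.0700, -1.0750, 0.2250)
new velocity v' = (-1.3690, -1.5240, 0.4690)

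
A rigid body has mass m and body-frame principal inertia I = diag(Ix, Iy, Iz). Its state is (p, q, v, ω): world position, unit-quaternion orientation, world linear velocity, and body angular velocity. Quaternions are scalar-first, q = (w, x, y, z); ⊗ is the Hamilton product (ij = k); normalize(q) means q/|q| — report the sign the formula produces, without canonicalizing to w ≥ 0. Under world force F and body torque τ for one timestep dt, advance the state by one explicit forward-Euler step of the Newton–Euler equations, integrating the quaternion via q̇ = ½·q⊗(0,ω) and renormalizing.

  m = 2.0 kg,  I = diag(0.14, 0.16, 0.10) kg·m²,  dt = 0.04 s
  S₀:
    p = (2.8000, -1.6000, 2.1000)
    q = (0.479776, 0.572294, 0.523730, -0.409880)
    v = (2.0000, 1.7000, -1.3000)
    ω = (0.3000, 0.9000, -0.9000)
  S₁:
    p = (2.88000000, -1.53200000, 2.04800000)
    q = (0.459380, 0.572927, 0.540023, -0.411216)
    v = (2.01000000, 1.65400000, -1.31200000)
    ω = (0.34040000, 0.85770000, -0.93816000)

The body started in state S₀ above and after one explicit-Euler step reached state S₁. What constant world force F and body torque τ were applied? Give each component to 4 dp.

v₁ − v₀ = (0.01000000, -0.04600000, -0.01200000)
m·(v₁−v₀)/dt = (0.5000, -2.3000, -0.6000)
rate change Δω = (0.04040000, -0.04230000, -0.03816000)
precession coupling = (0.0486, -0.0108, 0.0054)
I·α + gyro = (0.1900, -0.1800, -0.0900)

F = (0.5000, -2.3000, -0.6000)
τ = (0.1900, -0.1800, -0.0900)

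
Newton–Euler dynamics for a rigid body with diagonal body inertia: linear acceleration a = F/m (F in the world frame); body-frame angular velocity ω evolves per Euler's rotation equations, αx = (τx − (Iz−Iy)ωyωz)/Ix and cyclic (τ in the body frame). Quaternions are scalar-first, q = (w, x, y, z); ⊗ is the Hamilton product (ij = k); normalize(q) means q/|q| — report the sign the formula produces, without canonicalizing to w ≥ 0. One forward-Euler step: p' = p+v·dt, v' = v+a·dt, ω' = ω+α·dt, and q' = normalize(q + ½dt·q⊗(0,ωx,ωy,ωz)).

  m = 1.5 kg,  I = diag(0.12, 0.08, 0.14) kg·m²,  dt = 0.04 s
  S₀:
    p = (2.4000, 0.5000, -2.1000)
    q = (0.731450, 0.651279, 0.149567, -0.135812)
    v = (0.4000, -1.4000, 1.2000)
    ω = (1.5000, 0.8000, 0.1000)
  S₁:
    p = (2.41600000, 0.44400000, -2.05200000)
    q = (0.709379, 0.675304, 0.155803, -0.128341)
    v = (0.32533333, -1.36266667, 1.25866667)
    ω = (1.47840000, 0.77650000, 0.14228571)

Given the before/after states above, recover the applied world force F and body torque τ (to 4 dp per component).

rate change Δω = (-0.02160000, -0.02350000, 0.04228571)
gyro term ω₀×Iω₀ = (0.0048, -0.0030, -0.0480)
applied torque τ = (-0.0600, -0.0500, 0.1000)
velocity change Δv = (-0.07466667, 0.03733333, 0.05866667)
applied force F = (-2.8000, 1.4000, 2.2000)

F = (-2.8000, 1.4000, 2.2000)
τ = (-0.0600, -0.0500, 0.1000)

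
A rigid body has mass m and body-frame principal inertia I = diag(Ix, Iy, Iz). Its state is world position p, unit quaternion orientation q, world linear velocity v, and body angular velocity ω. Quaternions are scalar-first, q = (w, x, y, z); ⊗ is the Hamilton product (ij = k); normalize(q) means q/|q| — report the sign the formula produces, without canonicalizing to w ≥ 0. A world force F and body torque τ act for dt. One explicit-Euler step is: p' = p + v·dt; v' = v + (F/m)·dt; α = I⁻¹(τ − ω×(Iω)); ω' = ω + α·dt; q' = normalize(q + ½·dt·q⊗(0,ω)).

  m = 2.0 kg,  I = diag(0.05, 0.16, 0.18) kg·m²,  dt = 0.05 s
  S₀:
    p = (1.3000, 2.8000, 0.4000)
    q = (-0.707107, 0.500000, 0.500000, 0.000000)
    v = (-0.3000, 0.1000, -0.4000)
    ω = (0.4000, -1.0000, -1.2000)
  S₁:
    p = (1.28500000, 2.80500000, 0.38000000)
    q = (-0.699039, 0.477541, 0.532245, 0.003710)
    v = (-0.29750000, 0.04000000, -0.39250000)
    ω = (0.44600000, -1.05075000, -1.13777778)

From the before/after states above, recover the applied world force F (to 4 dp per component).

Δv = v₁−v₀ = (0.00250000, -0.06000000, 0.00750000)
F = m·Δv/dt = (0.1000, -2.4000, 0.3000)

F = (0.1000, -2.4000, 0.3000)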